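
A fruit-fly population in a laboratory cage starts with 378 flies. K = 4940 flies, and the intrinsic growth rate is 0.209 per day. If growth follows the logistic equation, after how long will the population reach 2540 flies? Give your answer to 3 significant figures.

12.2 days

A = (K − N₀)/N₀ = (4940 − 378)/378 = 12.069.
Solve 4940/(1 + 12.069·e^(−0.209t)) = 2540: 1 + 12.069·e^(−0.209t) = 1.9449, so e^(−0.209t) = 0.0782914.
−0.209·t = ln(0.0782914) = -2.5473, so t = 2.5473/0.209 = 12.188.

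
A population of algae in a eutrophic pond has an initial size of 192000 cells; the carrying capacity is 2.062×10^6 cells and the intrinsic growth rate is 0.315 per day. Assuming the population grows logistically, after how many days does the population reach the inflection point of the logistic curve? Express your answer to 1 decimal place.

7.2 days

Logistic growth is fastest at N = K/2 = 1.031×10^6.
A = (K − N₀)/N₀ = 9.7396. Set K/(1 + A·e^(−rt)) = K/2 → A·e^(−rt) = 1.
e^(−0.315t) = 1/9.7396 = 0.102674, so t = ln(9.7396)/0.315 = 2.2762/0.315 = 7.226.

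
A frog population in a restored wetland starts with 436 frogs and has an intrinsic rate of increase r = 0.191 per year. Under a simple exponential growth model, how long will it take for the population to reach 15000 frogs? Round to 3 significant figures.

Set N₀·e^(rt) = 15000: e^(0.191·t) = 15000/436 = 34.404.
0.191·t = ln(34.404) = 3.5382, so t = 3.5382/0.191 = 18.524.

18.5 years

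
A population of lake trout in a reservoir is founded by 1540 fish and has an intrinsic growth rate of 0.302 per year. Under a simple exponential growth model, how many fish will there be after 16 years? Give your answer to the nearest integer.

N(t) = N₀·e^(rt) = 1540 × e^(0.302×16) = 1540 × e^4.832.
e^4.832 ≈ 125.46, so N ≈ 1540 × 125.46 = 193211.

193211 fish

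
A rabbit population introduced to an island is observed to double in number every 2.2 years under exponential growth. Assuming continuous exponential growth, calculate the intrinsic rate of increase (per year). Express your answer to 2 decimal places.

0.32 per year

r = ln(2)/t_d = 0.6931/2.2 = 0.31507.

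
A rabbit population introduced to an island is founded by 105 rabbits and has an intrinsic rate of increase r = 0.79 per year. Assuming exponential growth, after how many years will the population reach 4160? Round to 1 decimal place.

4.7 years

Set N₀·e^(rt) = 4160: e^(0.79·t) = 4160/105 = 39.619.
0.79·t = ln(39.619) = 3.6793, so t = 3.6793/0.79 = 4.6574.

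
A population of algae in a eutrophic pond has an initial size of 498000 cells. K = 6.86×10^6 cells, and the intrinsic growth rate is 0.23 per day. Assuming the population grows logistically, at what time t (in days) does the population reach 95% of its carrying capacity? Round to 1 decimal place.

23.9 days

A = (K − N₀)/N₀ = (6.86×10^6 − 498000)/498000 = 12.775.
Solve 6.86×10^6/(1 + 12.775·e^(−0.23t)) = 6.517×10^6: 1 + 12.775·e^(−0.23t) = 1.0526, so e^(−0.23t) = 0.00411986.
−0.23·t = ln(0.00411986) = -5.4919, so t = 5.4919/0.23 = 23.878.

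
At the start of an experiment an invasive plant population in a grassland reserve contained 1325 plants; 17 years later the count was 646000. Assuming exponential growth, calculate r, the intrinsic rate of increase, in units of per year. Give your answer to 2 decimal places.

0.36 per year

From N(t) = N₀·e^(rt): e^(r·17) = 646000/1325 = 487.55.
r·17 = ln(487.55) = 6.1894, so r = 6.1894/17 = 0.36408.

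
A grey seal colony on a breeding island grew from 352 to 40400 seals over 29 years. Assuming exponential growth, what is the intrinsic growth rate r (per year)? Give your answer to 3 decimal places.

0.164 per year

From N(t) = N₀·e^(rt): e^(r·29) = 40400/352 = 114.77.
r·29 = ln(114.77) = 4.743, so r = 4.743/29 = 0.16355.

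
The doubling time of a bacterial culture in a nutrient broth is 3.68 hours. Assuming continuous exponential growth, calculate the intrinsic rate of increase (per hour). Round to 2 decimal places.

0.19 per hour

r = ln(2)/t_d = 0.6931/3.68 = 0.18836.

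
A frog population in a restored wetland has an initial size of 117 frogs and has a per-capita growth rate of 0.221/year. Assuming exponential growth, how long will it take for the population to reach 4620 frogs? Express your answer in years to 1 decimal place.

Set N₀·e^(rt) = 4620: e^(0.221·t) = 4620/117 = 39.487.
0.221·t = ln(39.487) = 3.676, so t = 3.676/0.221 = 16.633.

16.6 years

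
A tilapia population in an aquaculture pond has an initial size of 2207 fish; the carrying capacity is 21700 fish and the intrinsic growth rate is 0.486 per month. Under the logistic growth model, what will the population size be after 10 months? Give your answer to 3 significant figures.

A = (K − N₀)/N₀ = (21700 − 2207)/2207 = 8.8324.
N(t) = K/(1 + A·e^(−rt)) = 21700/(1 + 8.8324×e^(−0.486×10)).
e^(−4.86) = 0.0077505; denominator = 1 + 8.8324×0.0077505 = 1.0685.
N = 21700/1.0685 = 20309.7.

20300 fish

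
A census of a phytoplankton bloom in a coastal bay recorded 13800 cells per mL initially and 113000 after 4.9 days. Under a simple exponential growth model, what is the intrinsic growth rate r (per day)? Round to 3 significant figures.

0.429 per day

From N(t) = N₀·e^(rt): e^(r·4.9) = 113000/13800 = 8.1884.
r·4.9 = ln(8.1884) = 2.1027, so r = 2.1027/4.9 = 0.42913.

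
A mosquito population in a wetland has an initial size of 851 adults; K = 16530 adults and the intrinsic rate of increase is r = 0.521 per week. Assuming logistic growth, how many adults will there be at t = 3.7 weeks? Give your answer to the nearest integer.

A = (K − N₀)/N₀ = (16530 − 851)/851 = 18.424.
N(t) = K/(1 + A·e^(−rt)) = 16530/(1 + 18.424×e^(−0.521×3.7)).
e^(−1.928) = 0.14548; denominator = 1 + 18.424×0.14548 = 3.6804.
N = 16530/3.6804 = 4491.36.

4491 adults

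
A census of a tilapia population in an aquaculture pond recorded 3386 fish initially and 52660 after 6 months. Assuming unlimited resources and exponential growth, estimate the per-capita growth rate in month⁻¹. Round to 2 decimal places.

From N(t) = N₀·e^(rt): e^(r·6) = 52660/3386 = 15.552.
r·6 = ln(15.552) = 2.7442, so r = 2.7442/6 = 0.45737.

0.46 per month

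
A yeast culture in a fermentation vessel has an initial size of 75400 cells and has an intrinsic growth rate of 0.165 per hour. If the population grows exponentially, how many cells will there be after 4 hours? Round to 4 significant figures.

N(t) = N₀·e^(rt) = 75400 × e^(0.165×4) = 75400 × e^0.66.
e^0.66 ≈ 1.9348, so N ≈ 75400 × 1.9348 = 145883.

145900 cells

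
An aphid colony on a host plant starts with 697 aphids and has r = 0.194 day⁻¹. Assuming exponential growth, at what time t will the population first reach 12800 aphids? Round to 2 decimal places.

Set N₀·e^(rt) = 12800: e^(0.194·t) = 12800/697 = 18.364.
0.194·t = ln(18.364) = 2.9104, so t = 2.9104/0.194 = 15.002.

15.00 days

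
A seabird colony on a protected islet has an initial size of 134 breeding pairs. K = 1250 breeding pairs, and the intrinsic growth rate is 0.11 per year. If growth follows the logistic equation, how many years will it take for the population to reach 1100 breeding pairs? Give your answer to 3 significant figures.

A = (K − N₀)/N₀ = (1250 − 134)/134 = 8.3284.
Solve 1250/(1 + 8.3284·e^(−0.11t)) = 1100: 1 + 8.3284·e^(−0.11t) = 1.1364, so e^(−0.11t) = 0.0163734.
−0.11·t = ln(0.0163734) = -4.1121, so t = 4.1121/0.11 = 37.383.

37.4 years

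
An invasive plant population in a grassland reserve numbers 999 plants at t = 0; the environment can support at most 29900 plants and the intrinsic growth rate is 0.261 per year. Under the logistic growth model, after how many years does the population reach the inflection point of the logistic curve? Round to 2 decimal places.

Logistic growth is fastest at N = K/2 = 14950.
A = (K − N₀)/N₀ = 28.93. Set K/(1 + A·e^(−rt)) = K/2 → A·e^(−rt) = 1.
e^(−0.261t) = 1/28.93 = 0.0345663, so t = ln(28.93)/0.261 = 3.3649/0.261 = 12.892.

12.89 years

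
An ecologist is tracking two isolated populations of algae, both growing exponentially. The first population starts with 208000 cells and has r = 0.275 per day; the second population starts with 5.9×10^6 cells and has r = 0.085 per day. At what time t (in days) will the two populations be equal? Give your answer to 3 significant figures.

17.6 days

Set 208000·e^(0.275t) = 5.9×10^6·e^(0.085t).
e^((0.275 − 0.085)t) = 5.9×10^6/208000 → e^(0.19·t) = 28.365.
0.19·t = ln(28.365) = 3.3452, so t = 3.3452/0.19 = 17.606.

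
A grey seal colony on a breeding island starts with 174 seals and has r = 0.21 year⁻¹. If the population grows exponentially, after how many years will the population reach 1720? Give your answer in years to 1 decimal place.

Set N₀·e^(rt) = 1720: e^(0.21·t) = 1720/174 = 9.8851.
0.21·t = ln(9.8851) = 2.291, so t = 2.291/0.21 = 10.91.

10.9 years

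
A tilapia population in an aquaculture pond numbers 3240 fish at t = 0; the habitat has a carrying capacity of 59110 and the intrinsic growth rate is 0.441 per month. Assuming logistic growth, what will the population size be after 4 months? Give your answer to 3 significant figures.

A = (K − N₀)/N₀ = (59110 − 3240)/3240 = 17.244.
N(t) = K/(1 + A·e^(−rt)) = 59110/(1 + 17.244×e^(−0.441×4)).
e^(−1.764) = 0.17136; denominator = 1 + 17.244×0.17136 = 3.9549.
N = 59110/3.9549 = 14946.1.

14900 fish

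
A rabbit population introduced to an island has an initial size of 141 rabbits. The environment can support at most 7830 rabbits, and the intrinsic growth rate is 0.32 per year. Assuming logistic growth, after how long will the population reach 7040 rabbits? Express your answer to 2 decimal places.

19.33 years

A = (K − N₀)/N₀ = (7830 − 141)/141 = 54.532.
Solve 7830/(1 + 54.532·e^(−0.32t)) = 7040: 1 + 54.532·e^(−0.32t) = 1.1122, so e^(−0.32t) = 0.0020578.
−0.32·t = ln(0.0020578) = -6.1861, so t = 6.1861/0.32 = 19.332.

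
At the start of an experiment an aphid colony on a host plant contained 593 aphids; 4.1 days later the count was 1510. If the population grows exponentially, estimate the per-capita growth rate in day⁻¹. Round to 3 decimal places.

0.228 per day

From N(t) = N₀·e^(rt): e^(r·4.1) = 1510/593 = 2.5464.
r·4.1 = ln(2.5464) = 0.93467, so r = 0.93467/4.1 = 0.22797.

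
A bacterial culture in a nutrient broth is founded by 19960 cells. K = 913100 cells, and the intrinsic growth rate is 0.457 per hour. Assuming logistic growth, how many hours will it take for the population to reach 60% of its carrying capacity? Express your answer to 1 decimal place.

9.2 hours

A = (K − N₀)/N₀ = (913100 − 19960)/19960 = 44.746.
Solve 913100/(1 + 44.746·e^(−0.457t)) = 547860: 1 + 44.746·e^(−0.457t) = 1.6667, so e^(−0.457t) = 0.0148987.
−0.457·t = ln(0.0148987) = -4.2065, so t = 4.2065/0.457 = 9.2045.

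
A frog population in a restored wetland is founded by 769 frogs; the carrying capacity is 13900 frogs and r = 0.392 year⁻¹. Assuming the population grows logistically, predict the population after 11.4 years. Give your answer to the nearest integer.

11625 frogs

A = (K − N₀)/N₀ = (13900 − 769)/769 = 17.075.
N(t) = K/(1 + A·e^(−rt)) = 13900/(1 + 17.075×e^(−0.392×11.4)).
e^(−4.469) = 0.011461; denominator = 1 + 17.075×0.011461 = 1.1957.
N = 13900/1.1957 = 11625.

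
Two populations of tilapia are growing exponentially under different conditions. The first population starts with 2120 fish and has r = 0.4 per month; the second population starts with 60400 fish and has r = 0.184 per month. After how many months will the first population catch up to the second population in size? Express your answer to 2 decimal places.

15.51 months

Set 2120·e^(0.4t) = 60400·e^(0.184t).
e^((0.4 − 0.184)t) = 60400/2120 → e^(0.216·t) = 28.491.
0.216·t = ln(28.491) = 3.3496, so t = 3.3496/0.216 = 15.507.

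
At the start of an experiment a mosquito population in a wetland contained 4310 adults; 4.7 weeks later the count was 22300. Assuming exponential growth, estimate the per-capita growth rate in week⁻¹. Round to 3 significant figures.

From N(t) = N₀·e^(rt): e^(r·4.7) = 22300/4310 = 5.174.
r·4.7 = ln(5.174) = 1.6436, so r = 1.6436/4.7 = 0.34971.

0.350 per week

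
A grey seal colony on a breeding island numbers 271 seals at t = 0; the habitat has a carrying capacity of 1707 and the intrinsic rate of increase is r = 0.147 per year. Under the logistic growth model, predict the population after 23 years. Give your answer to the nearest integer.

1446 seals

A = (K − N₀)/N₀ = (1707 − 271)/271 = 5.2989.
N(t) = K/(1 + A·e^(−rt)) = 1707/(1 + 5.2989×e^(−0.147×23)).
e^(−3.381) = 0.034013; denominator = 1 + 5.2989×0.034013 = 1.1802.
N = 1707/1.1802 = 1446.32.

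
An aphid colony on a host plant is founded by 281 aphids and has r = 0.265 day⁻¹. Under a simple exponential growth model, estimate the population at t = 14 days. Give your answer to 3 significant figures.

N(t) = N₀·e^(rt) = 281 × e^(0.265×14) = 281 × e^3.71.
e^3.71 ≈ 40.854, so N ≈ 281 × 40.854 = 11479.9.

11500 aphids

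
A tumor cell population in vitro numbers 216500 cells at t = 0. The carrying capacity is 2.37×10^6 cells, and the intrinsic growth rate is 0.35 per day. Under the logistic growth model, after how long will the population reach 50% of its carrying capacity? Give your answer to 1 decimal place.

6.6 days

A = (K − N₀)/N₀ = (2.37×10^6 − 216500)/216500 = 9.9469.
Solve 2.37×10^6/(1 + 9.9469·e^(−0.35t)) = 1.185×10^6: 1 + 9.9469·e^(−0.35t) = 2, so e^(−0.35t) = 0.100534.
−0.35·t = ln(0.100534) = -2.2973, so t = 2.2973/0.35 = 6.5636.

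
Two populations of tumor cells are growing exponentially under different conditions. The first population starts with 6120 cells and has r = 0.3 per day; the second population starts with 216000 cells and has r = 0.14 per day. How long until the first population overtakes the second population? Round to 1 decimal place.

22.3 days

Set 6120·e^(0.3t) = 216000·e^(0.14t).
e^((0.3 − 0.14)t) = 216000/6120 → e^(0.16·t) = 35.294.
0.16·t = ln(35.294) = 3.5637, so t = 3.5637/0.16 = 22.273.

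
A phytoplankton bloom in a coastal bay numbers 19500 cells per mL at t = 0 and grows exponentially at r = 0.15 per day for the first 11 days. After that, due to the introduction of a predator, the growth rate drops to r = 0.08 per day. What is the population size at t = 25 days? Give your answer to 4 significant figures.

311200 cells per mL

Phase 1: N(11) = 19500·e^(0.15×11) = 19500·e^1.65 = 101536.
Phase 2 runs for 25 − 11 = 14 days at r = 0.08.
N(25) = 101536·e^(0.08×14) = 101536·e^1.12 = 311193.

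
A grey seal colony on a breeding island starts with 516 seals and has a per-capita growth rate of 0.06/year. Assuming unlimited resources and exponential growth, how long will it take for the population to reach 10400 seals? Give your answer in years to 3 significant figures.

50.1 years

Set N₀·e^(rt) = 10400: e^(0.06·t) = 10400/516 = 20.155.
0.06·t = ln(20.155) = 3.0035, so t = 3.0035/0.06 = 50.058.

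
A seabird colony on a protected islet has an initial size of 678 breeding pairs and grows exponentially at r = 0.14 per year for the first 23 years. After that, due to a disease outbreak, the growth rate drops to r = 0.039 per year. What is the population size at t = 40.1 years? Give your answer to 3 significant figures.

33100 breeding pairs

Phase 1: N(23) = 678·e^(0.14×23) = 678·e^3.22 = 16969.1.
Phase 2 runs for 40.1 − 23 = 17.1 years at r = 0.039.
N(40.1) = 16969.1·e^(0.039×17.1) = 16969.1·e^0.6669 = 33058.9.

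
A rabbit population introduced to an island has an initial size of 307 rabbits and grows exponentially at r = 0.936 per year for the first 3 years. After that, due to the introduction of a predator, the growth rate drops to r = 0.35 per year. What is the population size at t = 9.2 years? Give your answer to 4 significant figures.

44570 rabbits

Phase 1: N(3) = 307·e^(0.936×3) = 307·e^2.808 = 5089.06.
Phase 2 runs for 9.2 − 3 = 6.2 years at r = 0.35.
N(9.2) = 5089.06·e^(0.35×6.2) = 5089.06·e^2.17 = 44571.4.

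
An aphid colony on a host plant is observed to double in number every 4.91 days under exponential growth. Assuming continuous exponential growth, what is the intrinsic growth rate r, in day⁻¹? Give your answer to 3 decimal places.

r = ln(2)/t_d = 0.6931/4.91 = 0.14117.

0.141 per day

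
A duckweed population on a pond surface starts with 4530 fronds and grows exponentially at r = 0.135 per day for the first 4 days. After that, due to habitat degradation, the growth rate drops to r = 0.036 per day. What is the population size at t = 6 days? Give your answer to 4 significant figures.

8354 fronds

Phase 1: N(4) = 4530·e^(0.135×4) = 4530·e^0.54 = 7773.51.
Phase 2 runs for 6 − 4 = 2 days at r = 0.036.
N(6) = 7773.51·e^(0.036×2) = 7773.51·e^0.072 = 8353.85.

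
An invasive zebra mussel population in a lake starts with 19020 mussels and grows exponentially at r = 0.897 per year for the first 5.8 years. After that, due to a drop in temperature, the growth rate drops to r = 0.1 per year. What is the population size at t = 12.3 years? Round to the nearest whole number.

Phase 1: N(5.8) = 19020·e^(0.897×5.8) = 19020·e^5.203 = 3.456774×10^6.
Phase 2 runs for 12.3 − 5.8 = 6.5 years at r = 0.1.
N(12.3) = 3.456774×10^6·e^(0.1×6.5) = 3.456774×10^6·e^0.65 = 6.621592×10^6.

6621592 mussels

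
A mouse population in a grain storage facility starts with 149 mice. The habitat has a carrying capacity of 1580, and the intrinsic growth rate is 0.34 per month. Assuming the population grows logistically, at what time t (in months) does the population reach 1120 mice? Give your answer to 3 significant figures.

A = (K − N₀)/N₀ = (1580 − 149)/149 = 9.604.
Solve 1580/(1 + 9.604·e^(−0.34t)) = 1120: 1 + 9.604·e^(−0.34t) = 1.4107, so e^(−0.34t) = 0.0427648.
−0.34·t = ln(0.0427648) = -3.152, so t = 3.152/0.34 = 9.2707.

9.27 months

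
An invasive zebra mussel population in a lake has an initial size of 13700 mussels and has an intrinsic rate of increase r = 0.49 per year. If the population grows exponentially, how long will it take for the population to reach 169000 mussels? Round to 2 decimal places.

Set N₀·e^(rt) = 169000: e^(0.49·t) = 169000/13700 = 12.336.
0.49·t = ln(12.336) = 2.5125, so t = 2.5125/0.49 = 5.1276.

5.13 years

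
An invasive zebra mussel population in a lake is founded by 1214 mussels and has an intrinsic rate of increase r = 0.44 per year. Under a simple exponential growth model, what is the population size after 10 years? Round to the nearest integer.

98881 mussels

N(t) = N₀·e^(rt) = 1214 × e^(0.44×10) = 1214 × e^4.4.
e^4.4 ≈ 81.451, so N ≈ 1214 × 81.451 = 98881.4.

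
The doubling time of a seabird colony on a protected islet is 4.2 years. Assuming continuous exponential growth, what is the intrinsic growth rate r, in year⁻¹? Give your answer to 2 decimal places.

r = ln(2)/t_d = 0.6931/4.2 = 0.16504.

0.17 per year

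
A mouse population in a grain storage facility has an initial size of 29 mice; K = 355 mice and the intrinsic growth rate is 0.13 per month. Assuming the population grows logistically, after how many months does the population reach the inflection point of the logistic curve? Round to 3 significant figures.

Logistic growth is fastest at N = K/2 = 177.5.
A = (K − N₀)/N₀ = 11.241. Set K/(1 + A·e^(−rt)) = K/2 → A·e^(−rt) = 1.
e^(−0.13t) = 1/11.241 = 0.0889571, so t = ln(11.241)/0.13 = 2.4196/0.13 = 18.612.

18.6 months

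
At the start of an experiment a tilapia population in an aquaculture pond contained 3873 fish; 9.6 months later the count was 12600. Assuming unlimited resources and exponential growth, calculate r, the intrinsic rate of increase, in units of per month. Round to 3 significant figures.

From N(t) = N₀·e^(rt): e^(r·9.6) = 12600/3873 = 3.2533.
r·9.6 = ln(3.2533) = 1.1797, so r = 1.1797/9.6 = 0.12288.

0.123 per month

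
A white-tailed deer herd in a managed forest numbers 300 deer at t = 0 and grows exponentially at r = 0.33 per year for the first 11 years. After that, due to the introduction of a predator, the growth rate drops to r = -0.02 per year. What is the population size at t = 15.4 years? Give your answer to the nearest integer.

10361 deer

Phase 1: N(11) = 300·e^(0.33×11) = 300·e^3.63 = 11313.8.
Phase 2 runs for 15.4 − 11 = 4.4 years at r = -0.02.
N(15.4) = 11313.8·e^(-0.02×4.4) = 11313.8·e^-0.088 = 10360.8.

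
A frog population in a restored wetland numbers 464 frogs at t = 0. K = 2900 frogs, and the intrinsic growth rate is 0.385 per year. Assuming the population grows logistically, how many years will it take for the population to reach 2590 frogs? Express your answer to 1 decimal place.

A = (K − N₀)/N₀ = (2900 − 464)/464 = 5.25.
Solve 2900/(1 + 5.25·e^(−0.385t)) = 2590: 1 + 5.25·e^(−0.385t) = 1.1197, so e^(−0.385t) = 0.0227983.
−0.385·t = ln(0.0227983) = -3.7811, so t = 3.7811/0.385 = 9.821.

9.8 years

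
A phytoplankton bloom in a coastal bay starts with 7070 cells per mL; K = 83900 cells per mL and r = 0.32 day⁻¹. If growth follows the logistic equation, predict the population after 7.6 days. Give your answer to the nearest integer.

42920 cells per mL

A = (K − N₀)/N₀ = (83900 − 7070)/7070 = 10.867.
N(t) = K/(1 + A·e^(−rt)) = 83900/(1 + 10.867×e^(−0.32×7.6)).
e^(−2.432) = 0.087861; denominator = 1 + 10.867×0.087861 = 1.9548.
N = 83900/1.9548 = 42920.2.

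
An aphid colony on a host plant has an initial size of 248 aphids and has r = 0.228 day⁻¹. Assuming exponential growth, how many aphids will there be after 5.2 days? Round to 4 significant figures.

N(t) = N₀·e^(rt) = 248 × e^(0.228×5.2) = 248 × e^1.186.
e^1.186 ≈ 3.2726, so N ≈ 248 × 3.2726 = 811.617.

811.6 aphids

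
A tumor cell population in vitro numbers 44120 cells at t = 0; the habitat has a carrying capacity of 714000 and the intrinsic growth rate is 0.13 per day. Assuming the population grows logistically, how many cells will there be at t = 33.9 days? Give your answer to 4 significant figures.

602500 cells

A = (K − N₀)/N₀ = (714000 − 44120)/44120 = 15.183.
N(t) = K/(1 + A·e^(−rt)) = 714000/(1 + 15.183×e^(−0.13×33.9)).
e^(−4.407) = 0.012192; denominator = 1 + 15.183×0.012192 = 1.1851.
N = 714000/1.1851 = 602477.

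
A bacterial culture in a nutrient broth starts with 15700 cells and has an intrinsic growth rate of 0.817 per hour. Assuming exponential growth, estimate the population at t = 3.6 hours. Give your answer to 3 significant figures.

N(t) = N₀·e^(rt) = 15700 × e^(0.817×3.6) = 15700 × e^2.941.
e^2.941 ≈ 18.939, so N ≈ 15700 × 18.939 = 297335.

297000 cells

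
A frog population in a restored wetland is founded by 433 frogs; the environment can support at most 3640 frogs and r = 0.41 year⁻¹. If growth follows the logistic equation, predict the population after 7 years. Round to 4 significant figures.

A = (K − N₀)/N₀ = (3640 − 433)/433 = 7.4065.
N(t) = K/(1 + A·e^(−rt)) = 3640/(1 + 7.4065×e^(−0.41×7)).
e^(−2.87) = 0.056699; denominator = 1 + 7.4065×0.056699 = 1.4199.
N = 3640/1.4199 = 2563.49.

2563 frogs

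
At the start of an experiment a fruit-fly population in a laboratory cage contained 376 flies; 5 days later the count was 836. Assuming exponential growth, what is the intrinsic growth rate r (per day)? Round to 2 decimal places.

From N(t) = N₀·e^(rt): e^(r·5) = 836/376 = 2.2234.
r·5 = ln(2.2234) = 0.79904, so r = 0.79904/5 = 0.15981.

0.16 per day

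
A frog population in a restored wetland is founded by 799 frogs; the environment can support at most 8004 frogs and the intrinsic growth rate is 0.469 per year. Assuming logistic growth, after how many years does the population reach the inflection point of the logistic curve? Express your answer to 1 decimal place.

4.7 years

Logistic growth is fastest at N = K/2 = 4002.
A = (K − N₀)/N₀ = 9.0175. Set K/(1 + A·e^(−rt)) = K/2 → A·e^(−rt) = 1.
e^(−0.469t) = 1/9.0175 = 0.110895, so t = ln(9.0175)/0.469 = 2.1992/0.469 = 4.6891.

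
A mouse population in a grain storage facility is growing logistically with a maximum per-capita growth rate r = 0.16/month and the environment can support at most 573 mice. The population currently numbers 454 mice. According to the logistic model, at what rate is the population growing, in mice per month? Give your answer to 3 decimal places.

dN/dt = rN(1 − N/K) = 0.16 × 454 × (1 − 454/573).
1 − 454/573 = 0.20768; dN/dt = 0.16 × 454 × 0.20768 = 15.086.

15.086 mice per month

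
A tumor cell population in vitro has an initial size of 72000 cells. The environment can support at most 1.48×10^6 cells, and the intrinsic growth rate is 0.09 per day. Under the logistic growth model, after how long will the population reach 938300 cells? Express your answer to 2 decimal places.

39.14 days

A = (K − N₀)/N₀ = (1.48×10^6 − 72000)/72000 = 19.556.
Solve 1.48×10^6/(1 + 19.556·e^(−0.09t)) = 938300: 1 + 19.556·e^(−0.09t) = 1.5773, so e^(−0.09t) = 0.0295221.
−0.09·t = ln(0.0295221) = -3.5226, so t = 3.5226/0.09 = 39.14.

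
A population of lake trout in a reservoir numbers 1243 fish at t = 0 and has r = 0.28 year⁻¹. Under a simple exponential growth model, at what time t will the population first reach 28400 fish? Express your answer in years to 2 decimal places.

11.17 years

Set N₀·e^(rt) = 28400: e^(0.28·t) = 28400/1243 = 22.848.
0.28·t = ln(22.848) = 3.1289, so t = 3.1289/0.28 = 11.175.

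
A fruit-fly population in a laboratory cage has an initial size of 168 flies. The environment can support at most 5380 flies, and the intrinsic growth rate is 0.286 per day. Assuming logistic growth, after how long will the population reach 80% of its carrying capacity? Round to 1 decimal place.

16.9 days

A = (K − N₀)/N₀ = (5380 − 168)/168 = 31.024.
Solve 5380/(1 + 31.024·e^(−0.286t)) = 4304: 1 + 31.024·e^(−0.286t) = 1.25, so e^(−0.286t) = 0.00805833.
−0.286·t = ln(0.00805833) = -4.821, so t = 4.821/0.286 = 16.857.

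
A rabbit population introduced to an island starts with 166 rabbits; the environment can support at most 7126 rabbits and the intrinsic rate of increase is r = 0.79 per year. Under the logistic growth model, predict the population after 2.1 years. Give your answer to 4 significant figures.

A = (K − N₀)/N₀ = (7126 − 166)/166 = 41.928.
N(t) = K/(1 + A·e^(−rt)) = 7126/(1 + 41.928×e^(−0.79×2.1)).
e^(−1.659) = 0.19033; denominator = 1 + 41.928×0.19033 = 8.9801.
N = 7126/8.9801 = 793.535.

793.5 rabbits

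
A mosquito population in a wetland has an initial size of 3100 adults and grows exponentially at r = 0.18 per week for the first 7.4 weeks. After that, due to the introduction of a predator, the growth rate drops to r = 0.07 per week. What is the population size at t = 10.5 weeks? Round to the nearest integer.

14591 adults

Phase 1: N(7.4) = 3100·e^(0.18×7.4) = 3100·e^1.332 = 11744.7.
Phase 2 runs for 10.5 − 7.4 = 3.1 weeks at r = 0.07.
N(10.5) = 11744.7·e^(0.07×3.1) = 11744.7·e^0.217 = 14591.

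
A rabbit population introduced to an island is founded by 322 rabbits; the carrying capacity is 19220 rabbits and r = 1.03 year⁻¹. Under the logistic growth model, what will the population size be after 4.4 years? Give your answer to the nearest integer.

11781 rabbits

A = (K − N₀)/N₀ = (19220 − 322)/322 = 58.689.
N(t) = K/(1 + A·e^(−rt)) = 19220/(1 + 58.689×e^(−1.03×4.4)).
e^(−4.532) = 0.010759; denominator = 1 + 58.689×0.010759 = 1.6314.
N = 19220/1.6314 = 11780.9.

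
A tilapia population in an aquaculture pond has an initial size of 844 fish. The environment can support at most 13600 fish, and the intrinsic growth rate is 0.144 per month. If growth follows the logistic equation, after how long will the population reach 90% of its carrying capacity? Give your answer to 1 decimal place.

A = (K − N₀)/N₀ = (13600 − 844)/844 = 15.114.
Solve 13600/(1 + 15.114·e^(−0.144t)) = 12240: 1 + 15.114·e^(−0.144t) = 1.1111, so e^(−0.144t) = 0.00735166.
−0.144·t = ln(0.00735166) = -4.9128, so t = 4.9128/0.144 = 34.117.

34.1 months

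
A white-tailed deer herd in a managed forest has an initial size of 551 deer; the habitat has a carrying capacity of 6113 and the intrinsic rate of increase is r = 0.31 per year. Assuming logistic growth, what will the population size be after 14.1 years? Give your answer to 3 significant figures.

A = (K − N₀)/N₀ = (6113 − 551)/551 = 10.094.
N(t) = K/(1 + A·e^(−rt)) = 6113/(1 + 10.094×e^(−0.31×14.1)).
e^(−4.371) = 0.012639; denominator = 1 + 10.094×0.012639 = 1.1276.
N = 6113/1.1276 = 5421.35.

5420 deer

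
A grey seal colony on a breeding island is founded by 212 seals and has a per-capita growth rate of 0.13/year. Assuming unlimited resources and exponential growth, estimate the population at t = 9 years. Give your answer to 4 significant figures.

683.1 seals

N(t) = N₀·e^(rt) = 212 × e^(0.13×9) = 212 × e^1.17.
e^1.17 ≈ 3.222, so N ≈ 212 × 3.222 = 683.062.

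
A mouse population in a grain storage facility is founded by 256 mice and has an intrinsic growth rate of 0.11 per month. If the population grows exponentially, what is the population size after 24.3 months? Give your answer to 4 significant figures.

3708 mice

N(t) = N₀·e^(rt) = 256 × e^(0.11×24.3) = 256 × e^2.673.
e^2.673 ≈ 14.483, so N ≈ 256 × 14.483 = 3707.74.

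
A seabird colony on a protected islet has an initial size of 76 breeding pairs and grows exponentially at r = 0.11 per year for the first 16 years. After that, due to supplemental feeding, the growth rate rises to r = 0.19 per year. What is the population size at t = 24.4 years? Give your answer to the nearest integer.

2179 breeding pairs

Phase 1: N(16) = 76·e^(0.11×16) = 76·e^1.76 = 441.745.
Phase 2 runs for 24.4 − 16 = 8.4 years at r = 0.19.
N(24.4) = 441.745·e^(0.19×8.4) = 441.745·e^1.596 = 2179.24.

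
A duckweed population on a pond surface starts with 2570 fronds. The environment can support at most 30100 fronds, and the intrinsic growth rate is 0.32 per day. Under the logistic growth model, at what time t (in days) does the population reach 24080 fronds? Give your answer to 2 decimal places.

A = (K − N₀)/N₀ = (30100 − 2570)/2570 = 10.712.
Solve 30100/(1 + 10.712·e^(−0.32t)) = 24080: 1 + 10.712·e^(−0.32t) = 1.25, so e^(−0.32t) = 0.0233382.
−0.32·t = ln(0.0233382) = -3.7577, so t = 3.7577/0.32 = 11.743.

11.74 days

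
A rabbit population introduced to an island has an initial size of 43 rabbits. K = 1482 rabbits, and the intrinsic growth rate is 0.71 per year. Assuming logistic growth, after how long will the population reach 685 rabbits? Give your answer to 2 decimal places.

4.73 years

A = (K − N₀)/N₀ = (1482 − 43)/43 = 33.465.
Solve 1482/(1 + 33.465·e^(−0.71t)) = 685: 1 + 33.465·e^(−0.71t) = 2.1635, so e^(−0.71t) = 0.0347677.
−0.71·t = ln(0.0347677) = -3.3591, so t = 3.3591/0.71 = 4.7311.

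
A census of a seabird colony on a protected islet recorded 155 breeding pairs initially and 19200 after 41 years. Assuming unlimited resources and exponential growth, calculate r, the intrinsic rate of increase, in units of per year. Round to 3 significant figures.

From N(t) = N₀·e^(rt): e^(r·41) = 19200/155 = 123.87.
r·41 = ln(123.87) = 4.8192, so r = 4.8192/41 = 0.11754.

0.118 per year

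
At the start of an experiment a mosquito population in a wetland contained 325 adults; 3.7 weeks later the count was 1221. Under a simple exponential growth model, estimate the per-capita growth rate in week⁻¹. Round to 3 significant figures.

0.358 per week

From N(t) = N₀·e^(rt): e^(r·3.7) = 1221/325 = 3.7569.
r·3.7 = ln(3.7569) = 1.3236, so r = 1.3236/3.7 = 0.35773.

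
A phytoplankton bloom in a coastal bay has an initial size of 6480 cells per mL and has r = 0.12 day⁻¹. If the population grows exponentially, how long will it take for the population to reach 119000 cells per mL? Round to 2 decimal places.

Set N₀·e^(rt) = 119000: e^(0.12·t) = 119000/6480 = 18.364.
0.12·t = ln(18.364) = 2.9104, so t = 2.9104/0.12 = 24.253.

24.25 days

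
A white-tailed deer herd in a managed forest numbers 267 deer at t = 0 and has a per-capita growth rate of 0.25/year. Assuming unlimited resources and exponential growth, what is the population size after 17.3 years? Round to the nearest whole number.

20176 deer

N(t) = N₀·e^(rt) = 267 × e^(0.25×17.3) = 267 × e^4.325.
e^4.325 ≈ 75.566, so N ≈ 267 × 75.566 = 20176.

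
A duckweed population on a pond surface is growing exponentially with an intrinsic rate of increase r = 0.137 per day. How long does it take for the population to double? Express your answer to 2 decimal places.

5.06 days

Doubling time t_d = ln(2)/r = 0.6931/0.137 = 5.0595.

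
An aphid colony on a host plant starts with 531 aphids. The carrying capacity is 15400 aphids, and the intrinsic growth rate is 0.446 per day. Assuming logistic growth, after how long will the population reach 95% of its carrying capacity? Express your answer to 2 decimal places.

A = (K − N₀)/N₀ = (15400 − 531)/531 = 28.002.
Solve 15400/(1 + 28.002·e^(−0.446t)) = 14630: 1 + 28.002·e^(−0.446t) = 1.0526, so e^(−0.446t) = 0.00187957.
−0.446·t = ln(0.00187957) = -6.2767, so t = 6.2767/0.446 = 14.073.

14.07 days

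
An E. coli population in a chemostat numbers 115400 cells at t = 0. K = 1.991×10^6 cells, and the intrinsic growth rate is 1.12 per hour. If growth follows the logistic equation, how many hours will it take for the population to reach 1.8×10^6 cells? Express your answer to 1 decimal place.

A = (K − N₀)/N₀ = (1.991×10^6 − 115400)/115400 = 16.253.
Solve 1.991×10^6/(1 + 16.253·e^(−1.12t)) = 1.8×10^6: 1 + 16.253·e^(−1.12t) = 1.1061, so e^(−1.12t) = 0.0065287.
−1.12·t = ln(0.0065287) = -5.0315, so t = 5.0315/1.12 = 4.4925.

4.5 hours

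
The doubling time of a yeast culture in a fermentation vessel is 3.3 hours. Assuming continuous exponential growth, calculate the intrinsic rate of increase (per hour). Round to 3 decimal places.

r = ln(2)/t_d = 0.6931/3.3 = 0.21004.

0.210 per hour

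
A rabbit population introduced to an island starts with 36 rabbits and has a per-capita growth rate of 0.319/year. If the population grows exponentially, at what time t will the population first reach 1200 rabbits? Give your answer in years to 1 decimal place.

11.0 years

Set N₀·e^(rt) = 1200: e^(0.319·t) = 1200/36 = 33.333.
0.319·t = ln(33.333) = 3.5066, so t = 3.5066/0.319 = 10.992.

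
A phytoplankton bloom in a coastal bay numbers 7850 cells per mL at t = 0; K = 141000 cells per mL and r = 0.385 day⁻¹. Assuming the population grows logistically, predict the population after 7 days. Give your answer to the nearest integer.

65715 cells per mL

A = (K − N₀)/N₀ = (141000 − 7850)/7850 = 16.962.
N(t) = K/(1 + A·e^(−rt)) = 141000/(1 + 16.962×e^(−0.385×7)).
e^(−2.695) = 0.067542; denominator = 1 + 16.962×0.067542 = 2.1456.
N = 141000/2.1456 = 65714.7.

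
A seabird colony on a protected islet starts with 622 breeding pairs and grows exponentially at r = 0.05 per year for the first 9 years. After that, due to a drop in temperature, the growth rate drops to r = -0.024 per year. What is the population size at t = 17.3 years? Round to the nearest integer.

Phase 1: N(9) = 622·e^(0.05×9) = 622·e^0.45 = 975.49.
Phase 2 runs for 17.3 − 9 = 8.3 years at r = -0.024.
N(17.3) = 975.49·e^(-0.024×8.3) = 975.49·e^-0.1992 = 799.303.

799 breeding pairs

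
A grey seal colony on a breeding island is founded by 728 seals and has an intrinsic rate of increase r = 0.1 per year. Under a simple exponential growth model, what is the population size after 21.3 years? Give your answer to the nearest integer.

N(t) = N₀·e^(rt) = 728 × e^(0.1×21.3) = 728 × e^2.13.
e^2.13 ≈ 8.4149, so N ≈ 728 × 8.4149 = 6126.02.

6126 seals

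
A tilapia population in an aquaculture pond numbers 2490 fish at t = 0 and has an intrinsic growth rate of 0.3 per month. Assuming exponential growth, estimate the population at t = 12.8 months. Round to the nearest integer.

N(t) = N₀·e^(rt) = 2490 × e^(0.3×12.8) = 2490 × e^3.84.
e^3.84 ≈ 46.525, so N ≈ 2490 × 46.525 = 115848.

115848 fish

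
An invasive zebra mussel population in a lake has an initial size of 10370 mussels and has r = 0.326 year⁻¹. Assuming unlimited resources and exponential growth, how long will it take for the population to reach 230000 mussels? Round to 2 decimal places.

9.51 years

Set N₀·e^(rt) = 230000: e^(0.326·t) = 230000/10370 = 22.179.
0.326·t = ln(22.179) = 3.0992, so t = 3.0992/0.326 = 9.5066.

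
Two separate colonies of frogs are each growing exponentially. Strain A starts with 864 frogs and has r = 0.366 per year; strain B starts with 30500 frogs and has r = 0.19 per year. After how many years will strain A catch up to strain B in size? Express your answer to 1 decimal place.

20.2 years

Set 864·e^(0.366t) = 30500·e^(0.19t).
e^((0.366 − 0.19)t) = 30500/864 → e^(0.176·t) = 35.301.
0.176·t = ln(35.301) = 3.5639, so t = 3.5639/0.176 = 20.249.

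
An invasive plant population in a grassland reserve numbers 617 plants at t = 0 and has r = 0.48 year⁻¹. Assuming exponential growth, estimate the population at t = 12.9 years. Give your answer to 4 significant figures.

301600 plants

N(t) = N₀·e^(rt) = 617 × e^(0.48×12.9) = 617 × e^6.192.
e^6.192 ≈ 488.82, so N ≈ 617 × 488.82 = 301604.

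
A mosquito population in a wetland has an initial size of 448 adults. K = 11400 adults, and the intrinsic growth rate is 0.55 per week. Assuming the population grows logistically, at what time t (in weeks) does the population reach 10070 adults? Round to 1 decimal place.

A = (K − N₀)/N₀ = (11400 − 448)/448 = 24.446.
Solve 11400/(1 + 24.446·e^(−0.55t)) = 10070: 1 + 24.446·e^(−0.55t) = 1.1321, so e^(−0.55t) = 0.00540265.
−0.55·t = ln(0.00540265) = -5.2209, so t = 5.2209/0.55 = 9.4925.

9.5 weeks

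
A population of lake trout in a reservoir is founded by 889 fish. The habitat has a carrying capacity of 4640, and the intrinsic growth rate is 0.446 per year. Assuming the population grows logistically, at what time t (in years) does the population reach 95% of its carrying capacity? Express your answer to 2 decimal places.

9.83 years

A = (K − N₀)/N₀ = (4640 − 889)/889 = 4.2193.
Solve 4640/(1 + 4.2193·e^(−0.446t)) = 4408: 1 + 4.2193·e^(−0.446t) = 1.0526, so e^(−0.446t) = 0.0124739.
−0.446·t = ln(0.0124739) = -4.3841, so t = 4.3841/0.446 = 9.8299.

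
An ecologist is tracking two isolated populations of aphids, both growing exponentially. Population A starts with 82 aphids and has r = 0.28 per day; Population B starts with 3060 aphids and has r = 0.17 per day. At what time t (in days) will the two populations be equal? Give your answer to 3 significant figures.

32.9 days

Set 82·e^(0.28t) = 3060·e^(0.17t).
e^((0.28 − 0.17)t) = 3060/82 → e^(0.11·t) = 37.317.
0.11·t = ln(37.317) = 3.6195, so t = 3.6195/0.11 = 32.904.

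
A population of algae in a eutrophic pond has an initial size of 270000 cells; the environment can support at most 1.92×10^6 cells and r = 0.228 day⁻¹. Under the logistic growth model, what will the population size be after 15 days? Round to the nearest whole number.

A = (K − N₀)/N₀ = (1.92×10^6 − 270000)/270000 = 6.1111.
N(t) = K/(1 + A·e^(−rt)) = 1.92×10^6/(1 + 6.1111×e^(−0.228×15)).
e^(−3.42) = 0.032712; denominator = 1 + 6.1111×0.032712 = 1.1999.
N = 1.92×10^6/1.1999 = 1.600121×10^6.

1600121 cells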